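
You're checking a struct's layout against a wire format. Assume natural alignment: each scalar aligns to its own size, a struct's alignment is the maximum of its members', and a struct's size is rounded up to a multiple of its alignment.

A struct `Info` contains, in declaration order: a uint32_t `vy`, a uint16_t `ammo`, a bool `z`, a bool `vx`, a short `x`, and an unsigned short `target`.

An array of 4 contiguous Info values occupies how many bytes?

0..4  vy  (4B, 4-aligned)
4..6  ammo  (2B, 2-aligned)
6..7  z  (1B, 1-aligned)
7..8  vx  (1B, 1-aligned)
8..10  x  (2B, 2-aligned)
10..12  target  (2B, 2-aligned)
sizeof = 12, alignof = 4
array of 4: 4 × 12 = 48

48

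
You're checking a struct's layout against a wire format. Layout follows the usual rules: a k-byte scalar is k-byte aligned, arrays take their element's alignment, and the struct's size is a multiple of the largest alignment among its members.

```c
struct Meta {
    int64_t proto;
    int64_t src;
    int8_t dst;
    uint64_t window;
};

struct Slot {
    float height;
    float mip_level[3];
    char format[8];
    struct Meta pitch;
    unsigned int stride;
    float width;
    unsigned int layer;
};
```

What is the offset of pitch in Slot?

24

Meta: @0: proto [8B, align 8] → 8; @8: src [8B, align 8] → 16; @16: dst [1B, align 1] → 17; +7 pad (align 8); @24: window [8B, align 8] → 32; size 32, align 8
@0: height [4B, align 4] → 4
@4: mip_level [12B, align 4] → 16
@16: format [8B, align 1] → 24
@24: pitch [32B, align 8] → 56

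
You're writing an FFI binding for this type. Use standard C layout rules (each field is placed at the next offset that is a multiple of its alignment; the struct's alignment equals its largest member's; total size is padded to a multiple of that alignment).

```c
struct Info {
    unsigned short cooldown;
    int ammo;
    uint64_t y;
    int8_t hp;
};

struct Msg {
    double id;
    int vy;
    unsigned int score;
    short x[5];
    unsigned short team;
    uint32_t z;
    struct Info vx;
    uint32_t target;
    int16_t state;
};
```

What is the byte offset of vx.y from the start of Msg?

Info: @0: cooldown [2B, align 2] → 2; +2 pad (align 4); @4: ammo [4B, align 4] → 8; @8: y [8B, align 8] → 16; @16: hp [1B, align 1] → 17; +7 tail pad (align 8); size 24, align 8
@0: id [8B, align 8] → 8
@8: vy [4B, align 4] → 12
@12: score [4B, align 4] → 16
@16: x [10B, align 2] → 26
@26: team [2B, align 2] → 28
@28: z [4B, align 4] → 32
@32: vx [24B, align 8] → 56
within Info: y at 8
32 + 8 = 40

40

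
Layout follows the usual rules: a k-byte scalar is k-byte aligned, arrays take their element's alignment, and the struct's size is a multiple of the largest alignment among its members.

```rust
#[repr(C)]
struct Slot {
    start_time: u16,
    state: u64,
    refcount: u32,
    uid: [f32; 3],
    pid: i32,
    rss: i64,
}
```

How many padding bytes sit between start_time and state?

0..2  start_time  (2B, 2-aligned)
2..8  -- padding (6B)
8..16  state  (8B, 8-aligned)

6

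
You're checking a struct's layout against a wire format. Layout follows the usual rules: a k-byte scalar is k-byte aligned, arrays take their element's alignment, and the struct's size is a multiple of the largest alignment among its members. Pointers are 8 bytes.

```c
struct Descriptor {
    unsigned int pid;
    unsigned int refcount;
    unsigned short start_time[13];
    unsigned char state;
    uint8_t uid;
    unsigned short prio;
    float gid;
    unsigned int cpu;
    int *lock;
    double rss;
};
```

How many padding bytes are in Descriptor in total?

0..4  pid  (4B, 4-aligned)
4..8  refcount  (4B, 4-aligned)
8..34  start_time  (26B, 2-aligned)
34..35  state  (1B, 1-aligned)
35..36  uid  (1B, 1-aligned)
36..38  prio  (2B, 2-aligned)
38..40  -- padding (2B)
40..44  gid  (4B, 4-aligned)
44..48  cpu  (4B, 4-aligned)
48..56  lock  (8B, 8-aligned)
56..64  rss  (8B, 8-aligned)
sizeof = 64, alignof = 8
data bytes 62, size 64 → padding 2

2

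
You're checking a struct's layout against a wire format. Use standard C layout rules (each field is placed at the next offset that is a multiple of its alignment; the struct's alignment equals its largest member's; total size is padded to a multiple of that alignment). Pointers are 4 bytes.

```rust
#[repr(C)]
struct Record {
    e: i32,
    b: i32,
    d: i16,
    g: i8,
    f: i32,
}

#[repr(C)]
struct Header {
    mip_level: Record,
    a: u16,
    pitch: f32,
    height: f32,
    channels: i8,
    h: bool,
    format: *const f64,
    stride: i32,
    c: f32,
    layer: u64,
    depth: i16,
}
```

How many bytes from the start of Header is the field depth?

Record: @0: e [4B, align 4] → 4; @4: b [4B, align 4] → 8; @8: d [2B, align 2] → 10; @10: g [1B, align 1] → 11; +1 pad (align 4); @12: f [4B, align 4] → 16; size 16, align 4
@0: mip_level [16B, align 4] → 16
@16: a [2B, align 2] → 18
+2 pad (align 4)
@20: pitch [4B, align 4] → 24
@24: height [4B, align 4] → 28
@28: channels [1B, align 1] → 29
@29: h [1B, align 1] → 30
+2 pad (align 4)
@32: format [4B, align 4] → 36
@36: stride [4B, align 4] → 40
@40: c [4B, align 4] → 44
+4 pad (align 8)
@48: layer [8B, align 8] → 56
@56: depth [2B, align 2] → 58

56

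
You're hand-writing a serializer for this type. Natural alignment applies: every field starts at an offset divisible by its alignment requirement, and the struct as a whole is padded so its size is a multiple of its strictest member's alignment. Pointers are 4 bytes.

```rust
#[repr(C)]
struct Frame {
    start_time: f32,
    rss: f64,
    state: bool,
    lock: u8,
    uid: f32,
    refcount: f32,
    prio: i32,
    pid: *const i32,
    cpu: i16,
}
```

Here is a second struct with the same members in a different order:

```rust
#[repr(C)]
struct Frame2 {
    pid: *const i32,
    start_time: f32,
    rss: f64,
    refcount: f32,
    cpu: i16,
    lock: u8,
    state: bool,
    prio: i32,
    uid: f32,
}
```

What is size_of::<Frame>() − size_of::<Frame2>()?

8

start_time at 0 (size 4, align 4) → ends 4
pad 4 to align 8 for rss
rss at 8 (size 8, align 8) → ends 16
state at 16 (size 1, align 1) → ends 17
lock at 17 (size 1, align 1) → ends 18
pad 2 to align 4 for uid
uid at 20 (size 4, align 4) → ends 24
refcount at 24 (size 4, align 4) → ends 28
prio at 28 (size 4, align 4) → ends 32
pid at 32 (size 4, align 4) → ends 36
cpu at 36 (size 2, align 2) → ends 38
tail pad 2 to reach multiple of 8
total 40 bytes, alignment 8
— Frame2 —
pid at 0 (size 4, align 4) → ends 4
start_time at 4 (size 4, align 4) → ends 8
rss at 8 (size 8, align 8) → ends 16
refcount at 16 (size 4, align 4) → ends 20
cpu at 20 (size 2, align 2) → ends 22
lock at 22 (size 1, align 1) → ends 23
state at 23 (size 1, align 1) → ends 24
prio at 24 (size 4, align 4) → ends 28
uid at 28 (size 4, align 4) → ends 32
total 32 bytes, alignment 8
40 − 32 = 8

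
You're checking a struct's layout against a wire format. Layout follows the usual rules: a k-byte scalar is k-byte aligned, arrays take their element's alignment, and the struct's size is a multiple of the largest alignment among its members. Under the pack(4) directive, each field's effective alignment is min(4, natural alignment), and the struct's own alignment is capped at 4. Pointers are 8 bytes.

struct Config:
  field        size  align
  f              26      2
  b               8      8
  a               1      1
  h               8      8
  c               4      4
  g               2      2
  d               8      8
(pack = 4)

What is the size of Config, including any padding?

64

0..26  f  (26B, 2-aligned)
26..28  -- padding (2B)
28..36  b  (8B, 4-aligned)
36..37  a  (1B, 1-aligned)
37..40  -- padding (3B)
40..48  h  (8B, 4-aligned)
48..52  c  (4B, 4-aligned)
52..54  g  (2B, 2-aligned)
54..56  -- padding (2B)
56..64  d  (8B, 4-aligned)
sizeof = 64, alignof = 4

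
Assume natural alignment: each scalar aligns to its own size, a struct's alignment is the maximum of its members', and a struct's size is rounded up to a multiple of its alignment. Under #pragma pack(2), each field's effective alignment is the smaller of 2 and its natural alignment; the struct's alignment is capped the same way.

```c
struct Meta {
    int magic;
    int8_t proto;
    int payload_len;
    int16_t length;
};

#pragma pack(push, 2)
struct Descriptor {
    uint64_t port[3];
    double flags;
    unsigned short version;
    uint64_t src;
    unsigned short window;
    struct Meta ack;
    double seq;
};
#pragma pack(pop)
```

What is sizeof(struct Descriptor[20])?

1360

Meta: 0..4  magic  (4B, 4-aligned); 4..5  proto  (1B, 1-aligned); 5..8  -- padding (3B); 8..12  payload_len  (4B, 4-aligned); 12..14  length  (2B, 2-aligned); 14..16  -- tail padding (2B); sizeof = 16, alignof = 4
0..24  port  (24B, 2-aligned)
24..32  flags  (8B, 2-aligned)
32..34  version  (2B, 2-aligned)
34..42  src  (8B, 2-aligned)
42..44  window  (2B, 2-aligned)
44..60  ack  (16B, 2-aligned)
60..68  seq  (8B, 2-aligned)
sizeof = 68, alignof = 2
array of 20: 20 × 68 = 1360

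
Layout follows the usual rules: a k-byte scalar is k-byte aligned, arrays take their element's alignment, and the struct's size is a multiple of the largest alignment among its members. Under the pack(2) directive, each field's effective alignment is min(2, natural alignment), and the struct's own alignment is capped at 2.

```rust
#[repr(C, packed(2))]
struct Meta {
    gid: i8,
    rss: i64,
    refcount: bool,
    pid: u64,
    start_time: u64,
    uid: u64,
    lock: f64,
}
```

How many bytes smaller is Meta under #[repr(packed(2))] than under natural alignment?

12

natural layout:
  0..1  gid  (1B, 1-aligned)
  1..8  -- padding (7B)
  8..16  rss  (8B, 8-aligned)
  16..17  refcount  (1B, 1-aligned)
  17..24  -- padding (7B)
  24..32  pid  (8B, 8-aligned)
  32..40  start_time  (8B, 8-aligned)
  40..48  uid  (8B, 8-aligned)
  48..56  lock  (8B, 8-aligned)
  sizeof = 56, alignof = 8
packed(2) layout:
  0..1  gid  (1B, 1-aligned)
  1..2  -- padding (1B)
  2..10  rss  (8B, 2-aligned)
  10..11  refcount  (1B, 1-aligned)
  11..12  -- padding (1B)
  12..20  pid  (8B, 2-aligned)
  20..28  start_time  (8B, 2-aligned)
  28..36  uid  (8B, 2-aligned)
  36..44  lock  (8B, 2-aligned)
  sizeof = 44, alignof = 2
56 − 44 = 12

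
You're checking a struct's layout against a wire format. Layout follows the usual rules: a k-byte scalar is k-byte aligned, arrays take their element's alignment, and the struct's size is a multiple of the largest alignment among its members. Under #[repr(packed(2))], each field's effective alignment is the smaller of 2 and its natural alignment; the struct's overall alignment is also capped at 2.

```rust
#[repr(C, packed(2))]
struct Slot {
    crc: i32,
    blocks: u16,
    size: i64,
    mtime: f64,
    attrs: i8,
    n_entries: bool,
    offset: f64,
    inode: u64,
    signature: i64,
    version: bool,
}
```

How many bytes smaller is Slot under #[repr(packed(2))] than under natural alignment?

natural layout:
  crc at 0 (size 4, align 4) → ends 4
  blocks at 4 (size 2, align 2) → ends 6
  pad 2 to align 8 for size
  size at 8 (size 8, align 8) → ends 16
  mtime at 16 (size 8, align 8) → ends 24
  attrs at 24 (size 1, align 1) → ends 25
  n_entries at 25 (size 1, align 1) → ends 26
  pad 6 to align 8 for offset
  offset at 32 (size 8, align 8) → ends 40
  inode at 40 (size 8, align 8) → ends 48
  signature at 48 (size 8, align 8) → ends 56
  version at 56 (size 1, align 1) → ends 57
  tail pad 7 to reach multiple of 8
  total 64 bytes, alignment 8
packed(2) layout:
  crc at 0 (size 4, align 2) → ends 4
  blocks at 4 (size 2, align 2) → ends 6
  size at 6 (size 8, align 2) → ends 14
  mtime at 14 (size 8, align 2) → ends 22
  attrs at 22 (size 1, align 1) → ends 23
  n_entries at 23 (size 1, align 1) → ends 24
  offset at 24 (size 8, align 2) → ends 32
  inode at 32 (size 8, align 2) → ends 40
  signature at 40 (size 8, align 2) → ends 48
  version at 48 (size 1, align 1) → ends 49
  tail pad 1 to reach multiple of 2
  total 50 bytes, alignment 2
64 − 50 = 14

14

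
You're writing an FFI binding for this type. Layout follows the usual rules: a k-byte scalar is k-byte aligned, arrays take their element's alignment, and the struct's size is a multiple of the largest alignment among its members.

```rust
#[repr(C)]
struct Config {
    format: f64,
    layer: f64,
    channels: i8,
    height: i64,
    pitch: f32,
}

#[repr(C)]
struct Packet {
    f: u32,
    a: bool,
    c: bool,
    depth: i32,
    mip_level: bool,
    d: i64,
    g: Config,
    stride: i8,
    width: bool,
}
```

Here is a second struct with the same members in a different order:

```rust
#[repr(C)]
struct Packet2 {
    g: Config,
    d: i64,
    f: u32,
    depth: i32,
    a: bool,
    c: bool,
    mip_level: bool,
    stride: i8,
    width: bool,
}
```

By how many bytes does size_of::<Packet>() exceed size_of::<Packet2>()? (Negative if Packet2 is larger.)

8

Config: format at 0 (size 8, align 8) → ends 8; layer at 8 (size 8, align 8) → ends 16; channels at 16 (size 1, align 1) → ends 17; pad 7 to align 8 for height; height at 24 (size 8, align 8) → ends 32; pitch at 32 (size 4, align 4) → ends 36; tail pad 4 to reach multiple of 8; total 40 bytes, alignment 8
f at 0 (size 4, align 4) → ends 4
a at 4 (size 1, align 1) → ends 5
c at 5 (size 1, align 1) → ends 6
pad 2 to align 4 for depth
depth at 8 (size 4, align 4) → ends 12
mip_level at 12 (size 1, align 1) → ends 13
pad 3 to align 8 for d
d at 16 (size 8, align 8) → ends 24
g at 24 (size 40, align 8) → ends 64
stride at 64 (size 1, align 1) → ends 65
width at 65 (size 1, align 1) → ends 66
tail pad 6 to reach multiple of 8
total 72 bytes, alignment 8
— Packet2 —
g at 0 (size 40, align 8) → ends 40
d at 40 (size 8, align 8) → ends 48
f at 48 (size 4, align 4) → ends 52
depth at 52 (size 4, align 4) → ends 56
a at 56 (size 1, align 1) → ends 57
c at 57 (size 1, align 1) → ends 58
mip_level at 58 (size 1, align 1) → ends 59
stride at 59 (size 1, align 1) → ends 60
width at 60 (size 1, align 1) → ends 61
tail pad 3 to reach multiple of 8
total 64 bytes, alignment 8
72 − 64 = 8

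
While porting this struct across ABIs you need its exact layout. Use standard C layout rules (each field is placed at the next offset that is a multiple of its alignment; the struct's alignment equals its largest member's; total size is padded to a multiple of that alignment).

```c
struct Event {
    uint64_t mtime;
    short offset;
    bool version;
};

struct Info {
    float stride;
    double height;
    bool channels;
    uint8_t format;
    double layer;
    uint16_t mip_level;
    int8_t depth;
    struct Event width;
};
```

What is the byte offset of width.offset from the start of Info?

48

Event: mtime at 0 (size 8, align 8) → ends 8; offset at 8 (size 2, align 2) → ends 10; version at 10 (size 1, align 1) → ends 11; tail pad 5 to reach multiple of 8; total 16 bytes, alignment 8
stride at 0 (size 4, align 4) → ends 4
pad 4 to align 8 for height
height at 8 (size 8, align 8) → ends 16
channels at 16 (size 1, align 1) → ends 17
format at 17 (size 1, align 1) → ends 18
pad 6 to align 8 for layer
layer at 24 (size 8, align 8) → ends 32
mip_level at 32 (size 2, align 2) → ends 34
depth at 34 (size 1, align 1) → ends 35
pad 5 to align 8 for width
width at 40 (size 16, align 8) → ends 56
within Event: offset at 8
40 + 8 = 48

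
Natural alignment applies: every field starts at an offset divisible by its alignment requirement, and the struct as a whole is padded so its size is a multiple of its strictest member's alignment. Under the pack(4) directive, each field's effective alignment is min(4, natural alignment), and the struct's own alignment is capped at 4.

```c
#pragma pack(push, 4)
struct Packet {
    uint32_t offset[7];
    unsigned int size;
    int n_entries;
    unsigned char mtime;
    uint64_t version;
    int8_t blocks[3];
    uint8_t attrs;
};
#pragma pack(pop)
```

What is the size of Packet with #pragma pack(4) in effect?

@0: offset [28B, align 4] → 28
@28: size [4B, align 4] → 32
@32: n_entries [4B, align 4] → 36
@36: mtime [1B, align 1] → 37
+3 pad (align 4)
@40: version [8B, align 4] → 48
@48: blocks [3B, align 1] → 51
@51: attrs [1B, align 1] → 52
size 52, align 4

52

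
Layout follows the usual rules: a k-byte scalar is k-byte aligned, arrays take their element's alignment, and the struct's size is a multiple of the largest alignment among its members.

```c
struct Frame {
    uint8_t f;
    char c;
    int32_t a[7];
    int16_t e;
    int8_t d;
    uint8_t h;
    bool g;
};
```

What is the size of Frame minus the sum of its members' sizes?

0..1  f  (1B, 1-aligned)
1..2  c  (1B, 1-aligned)
2..4  -- padding (2B)
4..32  a  (28B, 4-aligned)
32..34  e  (2B, 2-aligned)
34..35  d  (1B, 1-aligned)
35..36  h  (1B, 1-aligned)
36..37  g  (1B, 1-aligned)
37..40  -- tail padding (3B)
sizeof = 40, alignof = 4
data bytes 35, size 40 → padding 5

5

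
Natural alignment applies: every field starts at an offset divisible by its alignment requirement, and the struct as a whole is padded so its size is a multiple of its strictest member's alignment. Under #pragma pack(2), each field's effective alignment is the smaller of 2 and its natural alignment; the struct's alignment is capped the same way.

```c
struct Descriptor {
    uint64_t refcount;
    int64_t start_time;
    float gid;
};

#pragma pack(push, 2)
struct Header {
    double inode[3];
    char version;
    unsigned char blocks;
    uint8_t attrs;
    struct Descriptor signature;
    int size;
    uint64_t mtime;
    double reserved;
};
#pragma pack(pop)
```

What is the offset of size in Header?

Descriptor: @0: refcount [8B, align 8] → 8; @8: start_time [8B, align 8] → 16; @16: gid [4B, align 4] → 20; +4 tail pad (align 8); size 24, align 8
@0: inode [24B, align 2] → 24
@24: version [1B, align 1] → 25
@25: blocks [1B, align 1] → 26
@26: attrs [1B, align 1] → 27
+1 pad (align 2)
@28: signature [24B, align 2] → 52
@52: size [4B, align 2] → 56

52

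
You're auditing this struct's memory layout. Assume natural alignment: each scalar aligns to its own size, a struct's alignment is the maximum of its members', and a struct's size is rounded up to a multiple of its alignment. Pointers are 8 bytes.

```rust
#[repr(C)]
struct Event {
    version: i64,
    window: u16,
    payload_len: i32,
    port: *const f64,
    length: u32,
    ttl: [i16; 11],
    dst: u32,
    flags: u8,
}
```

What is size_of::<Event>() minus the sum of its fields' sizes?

11

0..8  version  (8B, 8-aligned)
8..10  window  (2B, 2-aligned)
10..12  -- padding (2B)
12..16  payload_len  (4B, 4-aligned)
16..24  port  (8B, 8-aligned)
24..28  length  (4B, 4-aligned)
28..50  ttl  (22B, 2-aligned)
50..52  -- padding (2B)
52..56  dst  (4B, 4-aligned)
56..57  flags  (1B, 1-aligned)
57..64  -- tail padding (7B)
sizeof = 64, alignof = 8
data bytes 53, size 64 → padding 11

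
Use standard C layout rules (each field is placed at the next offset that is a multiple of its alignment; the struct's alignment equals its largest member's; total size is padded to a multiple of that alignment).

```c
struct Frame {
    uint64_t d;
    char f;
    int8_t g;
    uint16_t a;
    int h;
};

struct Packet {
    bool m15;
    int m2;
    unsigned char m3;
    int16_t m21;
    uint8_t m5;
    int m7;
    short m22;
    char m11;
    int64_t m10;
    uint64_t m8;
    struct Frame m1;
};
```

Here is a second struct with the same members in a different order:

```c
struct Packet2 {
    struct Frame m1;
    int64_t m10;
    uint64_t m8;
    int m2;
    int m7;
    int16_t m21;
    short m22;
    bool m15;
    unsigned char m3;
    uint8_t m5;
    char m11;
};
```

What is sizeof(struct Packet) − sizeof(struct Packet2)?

8

Frame: 0..8  d  (8B, 8-aligned); 8..9  f  (1B, 1-aligned); 9..10  g  (1B, 1-aligned); 10..12  a  (2B, 2-aligned); 12..16  h  (4B, 4-aligned); sizeof = 16, alignof = 8
0..1  m15  (1B, 1-aligned)
1..4  -- padding (3B)
4..8  m2  (4B, 4-aligned)
8..9  m3  (1B, 1-aligned)
9..10  -- padding (1B)
10..12  m21  (2B, 2-aligned)
12..13  m5  (1B, 1-aligned)
13..16  -- padding (3B)
16..20  m7  (4B, 4-aligned)
20..22  m22  (2B, 2-aligned)
22..23  m11  (1B, 1-aligned)
23..24  -- padding (1B)
24..32  m10  (8B, 8-aligned)
32..40  m8  (8B, 8-aligned)
40..56  m1  (16B, 8-aligned)
sizeof = 56, alignof = 8
— Packet2 —
0..16  m1  (16B, 8-aligned)
16..24  m10  (8B, 8-aligned)
24..32  m8  (8B, 8-aligned)
32..36  m2  (4B, 4-aligned)
36..40  m7  (4B, 4-aligned)
40..42  m21  (2B, 2-aligned)
42..44  m22  (2B, 2-aligned)
44..45  m15  (1B, 1-aligned)
45..46  m3  (1B, 1-aligned)
46..47  m5  (1B, 1-aligned)
47..48  m11  (1B, 1-aligned)
sizeof = 48, alignof = 8
56 − 48 = 8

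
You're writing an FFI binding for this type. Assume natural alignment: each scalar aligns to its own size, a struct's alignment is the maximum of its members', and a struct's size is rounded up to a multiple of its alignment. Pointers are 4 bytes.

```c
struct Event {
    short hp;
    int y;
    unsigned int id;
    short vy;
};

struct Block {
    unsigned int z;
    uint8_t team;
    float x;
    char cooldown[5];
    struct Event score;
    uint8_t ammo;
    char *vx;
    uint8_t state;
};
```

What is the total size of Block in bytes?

Event: @0: hp [2B, align 2] → 2; +2 pad (align 4); @4: y [4B, align 4] → 8; @8: id [4B, align 4] → 12; @12: vy [2B, align 2] → 14; +2 tail pad (align 4); size 16, align 4
@0: z [4B, align 4] → 4
@4: team [1B, align 1] → 5
+3 pad (align 4)
@8: x [4B, align 4] → 12
@12: cooldown [5B, align 1] → 17
+3 pad (align 4)
@20: score [16B, align 4] → 36
@36: ammo [1B, align 1] → 37
+3 pad (align 4)
@40: vx [4B, align 4] → 44
@44: state [1B, align 1] → 45
+3 tail pad (align 4)
size 48, align 4

48 bytes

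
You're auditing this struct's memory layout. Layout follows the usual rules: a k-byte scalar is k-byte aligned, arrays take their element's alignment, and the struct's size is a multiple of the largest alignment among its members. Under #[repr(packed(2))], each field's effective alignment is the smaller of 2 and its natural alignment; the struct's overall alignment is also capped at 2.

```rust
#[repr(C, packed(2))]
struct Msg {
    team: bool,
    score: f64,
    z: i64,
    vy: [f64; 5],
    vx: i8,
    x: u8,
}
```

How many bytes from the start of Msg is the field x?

@0: team [1B, align 1] → 1
+1 pad (align 2)
@2: score [8B, align 2] → 10
@10: z [8B, align 2] → 18
@18: vy [40B, align 2] → 58
@58: vx [1B, align 1] → 59
@59: x [1B, align 1] → 60

59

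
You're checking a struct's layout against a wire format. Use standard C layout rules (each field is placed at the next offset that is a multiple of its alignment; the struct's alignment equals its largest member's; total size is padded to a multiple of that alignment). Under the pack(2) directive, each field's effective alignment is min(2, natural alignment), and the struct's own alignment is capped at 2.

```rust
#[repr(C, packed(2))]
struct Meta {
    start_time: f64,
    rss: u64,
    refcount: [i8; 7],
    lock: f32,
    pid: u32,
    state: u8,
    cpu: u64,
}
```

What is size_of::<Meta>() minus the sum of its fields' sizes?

2

0..8  start_time  (8B, 2-aligned)
8..16  rss  (8B, 2-aligned)
16..23  refcount  (7B, 1-aligned)
23..24  -- padding (1B)
24..28  lock  (4B, 2-aligned)
28..32  pid  (4B, 2-aligned)
32..33  state  (1B, 1-aligned)
33..34  -- padding (1B)
34..42  cpu  (8B, 2-aligned)
sizeof = 42, alignof = 2
data bytes 40, size 42 → padding 2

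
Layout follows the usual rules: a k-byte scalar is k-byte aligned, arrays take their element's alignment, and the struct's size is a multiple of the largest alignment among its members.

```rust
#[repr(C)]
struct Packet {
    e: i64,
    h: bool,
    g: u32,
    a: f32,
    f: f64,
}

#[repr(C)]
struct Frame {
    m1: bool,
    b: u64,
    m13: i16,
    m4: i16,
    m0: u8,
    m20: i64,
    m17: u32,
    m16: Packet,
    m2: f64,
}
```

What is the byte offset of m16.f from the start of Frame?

64

Packet: e at 0 (size 8, align 8) → ends 8; h at 8 (size 1, align 1) → ends 9; pad 3 to align 4 for g; g at 12 (size 4, align 4) → ends 16; a at 16 (size 4, align 4) → ends 20; pad 4 to align 8 for f; f at 24 (size 8, align 8) → ends 32; total 32 bytes, alignment 8
m1 at 0 (size 1, align 1) → ends 1
pad 7 to align 8 for b
b at 8 (size 8, align 8) → ends 16
m13 at 16 (size 2, align 2) → ends 18
m4 at 18 (size 2, align 2) → ends 20
m0 at 20 (size 1, align 1) → ends 21
pad 3 to align 8 for m20
m20 at 24 (size 8, align 8) → ends 32
m17 at 32 (size 4, align 4) → ends 36
pad 4 to align 8 for m16
m16 at 40 (size 32, align 8) → ends 72
within Packet: f at 24
40 + 24 = 64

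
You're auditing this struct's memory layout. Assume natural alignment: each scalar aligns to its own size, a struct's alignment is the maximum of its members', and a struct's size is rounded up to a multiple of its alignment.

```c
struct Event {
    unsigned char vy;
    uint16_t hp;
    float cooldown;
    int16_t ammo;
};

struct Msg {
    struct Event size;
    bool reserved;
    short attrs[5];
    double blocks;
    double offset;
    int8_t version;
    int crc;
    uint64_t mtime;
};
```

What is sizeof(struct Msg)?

Event: vy at 0 (size 1, align 1) → ends 1; pad 1 to align 2 for hp; hp at 2 (size 2, align 2) → ends 4; cooldown at 4 (size 4, align 4) → ends 8; ammo at 8 (size 2, align 2) → ends 10; tail pad 2 to reach multiple of 4; total 12 bytes, alignment 4
size at 0 (size 12, align 4) → ends 12
reserved at 12 (size 1, align 1) → ends 13
pad 1 to align 2 for attrs
attrs at 14 (size 10, align 2) → ends 24
blocks at 24 (size 8, align 8) → ends 32
offset at 32 (size 8, align 8) → ends 40
version at 40 (size 1, align 1) → ends 41
pad 3 to align 4 for crc
crc at 44 (size 4, align 4) → ends 48
mtime at 48 (size 8, align 8) → ends 56
total 56 bytes, alignment 8

56 bytes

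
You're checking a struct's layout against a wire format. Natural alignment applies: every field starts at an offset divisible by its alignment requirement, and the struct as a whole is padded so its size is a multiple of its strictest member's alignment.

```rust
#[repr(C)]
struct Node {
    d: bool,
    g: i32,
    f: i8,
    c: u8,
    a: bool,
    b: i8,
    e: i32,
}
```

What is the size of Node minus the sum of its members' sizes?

d at 0 (size 1, align 1) → ends 1
pad 3 to align 4 for g
g at 4 (size 4, align 4) → ends 8
f at 8 (size 1, align 1) → ends 9
c at 9 (size 1, align 1) → ends 10
a at 10 (size 1, align 1) → ends 11
b at 11 (size 1, align 1) → ends 12
e at 12 (size 4, align 4) → ends 16
total 16 bytes, alignment 4
data bytes 13, size 16 → padding 3

3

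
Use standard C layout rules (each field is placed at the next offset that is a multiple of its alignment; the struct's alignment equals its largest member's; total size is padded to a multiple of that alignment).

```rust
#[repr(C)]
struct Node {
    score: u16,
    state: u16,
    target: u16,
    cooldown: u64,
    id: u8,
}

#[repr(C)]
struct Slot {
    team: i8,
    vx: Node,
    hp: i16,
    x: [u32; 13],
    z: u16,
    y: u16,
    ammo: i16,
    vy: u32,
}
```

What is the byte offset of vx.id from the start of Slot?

24

Node: score at 0 (size 2, align 2) → ends 2; state at 2 (size 2, align 2) → ends 4; target at 4 (size 2, align 2) → ends 6; pad 2 to align 8 for cooldown; cooldown at 8 (size 8, align 8) → ends 16; id at 16 (size 1, align 1) → ends 17; tail pad 7 to reach multiple of 8; total 24 bytes, alignment 8
team at 0 (size 1, align 1) → ends 1
pad 7 to align 8 for vx
vx at 8 (size 24, align 8) → ends 32
within Node: id at 16
8 + 16 = 24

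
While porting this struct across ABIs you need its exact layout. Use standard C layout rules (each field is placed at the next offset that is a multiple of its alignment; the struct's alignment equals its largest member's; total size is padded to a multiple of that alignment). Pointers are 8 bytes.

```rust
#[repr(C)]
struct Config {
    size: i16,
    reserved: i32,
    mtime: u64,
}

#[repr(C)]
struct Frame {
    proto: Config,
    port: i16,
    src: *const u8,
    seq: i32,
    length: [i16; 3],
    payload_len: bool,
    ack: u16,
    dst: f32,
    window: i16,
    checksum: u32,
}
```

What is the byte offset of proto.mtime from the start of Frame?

8

Config: @0: size [2B, align 2] → 2; +2 pad (align 4); @4: reserved [4B, align 4] → 8; @8: mtime [8B, align 8] → 16; size 16, align 8
@0: proto [16B, align 8] → 16
within Config: mtime at 8
0 + 8 = 8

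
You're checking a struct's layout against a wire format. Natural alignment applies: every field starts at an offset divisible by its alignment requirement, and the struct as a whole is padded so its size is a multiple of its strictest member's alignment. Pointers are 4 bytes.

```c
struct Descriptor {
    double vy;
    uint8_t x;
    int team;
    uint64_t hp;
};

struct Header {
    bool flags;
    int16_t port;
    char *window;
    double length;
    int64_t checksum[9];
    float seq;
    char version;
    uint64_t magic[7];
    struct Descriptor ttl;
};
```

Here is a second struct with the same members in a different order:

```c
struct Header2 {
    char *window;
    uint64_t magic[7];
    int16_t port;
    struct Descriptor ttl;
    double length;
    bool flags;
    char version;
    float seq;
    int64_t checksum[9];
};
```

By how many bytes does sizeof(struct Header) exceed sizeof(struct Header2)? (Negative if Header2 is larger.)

-8

Descriptor: @0: vy [8B, align 8] → 8; @8: x [1B, align 1] → 9; +3 pad (align 4); @12: team [4B, align 4] → 16; @16: hp [8B, align 8] → 24; size 24, align 8
@0: flags [1B, align 1] → 1
+1 pad (align 2)
@2: port [2B, align 2] → 4
@4: window [4B, align 4] → 8
@8: length [8B, align 8] → 16
@16: checksum [72B, align 8] → 88
@88: seq [4B, align 4] → 92
@92: version [1B, align 1] → 93
+3 pad (align 8)
@96: magic [56B, align 8] → 152
@152: ttl [24B, align 8] → 176
size 176, align 8
— Header2 —
@0: window [4B, align 4] → 4
+4 pad (align 8)
@8: magic [56B, align 8] → 64
@64: port [2B, align 2] → 66
+6 pad (align 8)
@72: ttl [24B, align 8] → 96
@96: length [8B, align 8] → 104
@104: flags [1B, align 1] → 105
@105: version [1B, align 1] → 106
+2 pad (align 4)
@108: seq [4B, align 4] → 112
@112: checksum [72B, align 8] → 184
size 184, align 8
176 − 184 = -8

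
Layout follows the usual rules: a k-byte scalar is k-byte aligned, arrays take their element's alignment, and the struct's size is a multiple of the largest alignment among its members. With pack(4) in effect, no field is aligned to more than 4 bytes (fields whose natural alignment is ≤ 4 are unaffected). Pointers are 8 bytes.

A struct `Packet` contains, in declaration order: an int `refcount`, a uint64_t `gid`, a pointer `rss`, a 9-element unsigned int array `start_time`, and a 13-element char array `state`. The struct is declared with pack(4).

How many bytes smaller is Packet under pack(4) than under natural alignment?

8

natural layout:
  @0: refcount [4B, align 4] → 4
  +4 pad (align 8)
  @8: gid [8B, align 8] → 16
  @16: rss [8B, align 8] → 24
  @24: start_time [36B, align 4] → 60
  @60: state [13B, align 1] → 73
  +7 tail pad (align 8)
  size 80, align 8
packed(4) layout:
  @0: refcount [4B, align 4] → 4
  @4: gid [8B, align 4] → 12
  @12: rss [8B, align 4] → 20
  @20: start_time [36B, align 4] → 56
  @56: state [13B, align 1] → 69
  +3 tail pad (align 4)
  size 72, align 4
80 − 72 = 8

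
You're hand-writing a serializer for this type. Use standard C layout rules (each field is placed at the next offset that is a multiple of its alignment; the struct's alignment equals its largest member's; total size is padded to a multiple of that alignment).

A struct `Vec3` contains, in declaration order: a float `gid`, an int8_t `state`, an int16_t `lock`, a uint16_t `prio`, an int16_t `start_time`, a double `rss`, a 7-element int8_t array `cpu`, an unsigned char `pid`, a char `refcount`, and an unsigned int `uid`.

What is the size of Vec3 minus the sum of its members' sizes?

gid at 0 (size 4, align 4) → ends 4
state at 4 (size 1, align 1) → ends 5
pad 1 to align 2 for lock
lock at 6 (size 2, align 2) → ends 8
prio at 8 (size 2, align 2) → ends 10
start_time at 10 (size 2, align 2) → ends 12
pad 4 to align 8 for rss
rss at 16 (size 8, align 8) → ends 24
cpu at 24 (size 7, align 1) → ends 31
pid at 31 (size 1, align 1) → ends 32
refcount at 32 (size 1, align 1) → ends 33
pad 3 to align 4 for uid
uid at 36 (size 4, align 4) → ends 40
total 40 bytes, alignment 8
data bytes 32, size 40 → padding 8

8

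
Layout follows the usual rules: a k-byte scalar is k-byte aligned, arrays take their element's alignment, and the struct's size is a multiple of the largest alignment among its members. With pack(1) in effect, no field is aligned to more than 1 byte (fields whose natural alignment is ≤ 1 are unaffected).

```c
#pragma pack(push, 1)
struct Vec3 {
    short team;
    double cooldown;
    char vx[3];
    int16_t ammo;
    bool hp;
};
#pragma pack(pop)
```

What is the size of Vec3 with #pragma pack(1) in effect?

@0: team [2B, align 1] → 2
@2: cooldown [8B, align 1] → 10
@10: vx [3B, align 1] → 13
@13: ammo [2B, align 1] → 15
@15: hp [1B, align 1] → 16
size 16, align 1

16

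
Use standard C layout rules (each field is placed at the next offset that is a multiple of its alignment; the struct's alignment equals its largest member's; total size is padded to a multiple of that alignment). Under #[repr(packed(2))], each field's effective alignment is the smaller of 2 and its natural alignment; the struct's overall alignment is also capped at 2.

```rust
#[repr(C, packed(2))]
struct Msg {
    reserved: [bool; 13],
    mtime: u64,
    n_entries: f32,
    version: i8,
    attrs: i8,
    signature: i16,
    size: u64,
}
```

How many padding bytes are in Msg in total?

0..13  reserved  (13B, 1-aligned)
13..14  -- padding (1B)
14..22  mtime  (8B, 2-aligned)
22..26  n_entries  (4B, 2-aligned)
26..27  version  (1B, 1-aligned)
27..28  attrs  (1B, 1-aligned)
28..30  signature  (2B, 2-aligned)
30..38  size  (8B, 2-aligned)
sizeof = 38, alignof = 2
data bytes 37, size 38 → padding 1

1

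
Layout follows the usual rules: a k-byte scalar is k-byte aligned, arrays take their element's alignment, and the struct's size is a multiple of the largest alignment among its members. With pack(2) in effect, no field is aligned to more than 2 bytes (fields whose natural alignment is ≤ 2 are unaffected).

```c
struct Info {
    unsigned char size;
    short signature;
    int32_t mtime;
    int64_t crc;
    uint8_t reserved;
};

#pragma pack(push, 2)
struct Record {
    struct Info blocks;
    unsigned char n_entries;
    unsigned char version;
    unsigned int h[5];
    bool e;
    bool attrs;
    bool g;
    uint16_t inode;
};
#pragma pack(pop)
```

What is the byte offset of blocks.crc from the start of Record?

8

Info: size at 0 (size 1, align 1) → ends 1; pad 1 to align 2 for signature; signature at 2 (size 2, align 2) → ends 4; mtime at 4 (size 4, align 4) → ends 8; crc at 8 (size 8, align 8) → ends 16; reserved at 16 (size 1, align 1) → ends 17; tail pad 7 to reach multiple of 8; total 24 bytes, alignment 8
blocks at 0 (size 24, align 2) → ends 24
within Info: crc at 8
0 + 8 = 8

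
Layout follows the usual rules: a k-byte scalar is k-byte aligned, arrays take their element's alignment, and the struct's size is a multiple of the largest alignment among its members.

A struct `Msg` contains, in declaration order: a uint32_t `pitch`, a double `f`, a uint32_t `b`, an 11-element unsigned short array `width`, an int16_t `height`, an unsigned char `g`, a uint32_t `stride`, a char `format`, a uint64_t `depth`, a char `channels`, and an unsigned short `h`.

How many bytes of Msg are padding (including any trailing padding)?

15

0..4  pitch  (4B, 4-aligned)
4..8  -- padding (4B)
8..16  f  (8B, 8-aligned)
16..20  b  (4B, 4-aligned)
20..42  width  (22B, 2-aligned)
42..44  height  (2B, 2-aligned)
44..45  g  (1B, 1-aligned)
45..48  -- padding (3B)
48..52  stride  (4B, 4-aligned)
52..53  format  (1B, 1-aligned)
53..56  -- padding (3B)
56..64  depth  (8B, 8-aligned)
64..65  channels  (1B, 1-aligned)
65..66  -- padding (1B)
66..68  h  (2B, 2-aligned)
68..72  -- tail padding (4B)
sizeof = 72, alignof = 8
data bytes 57, size 72 → padding 15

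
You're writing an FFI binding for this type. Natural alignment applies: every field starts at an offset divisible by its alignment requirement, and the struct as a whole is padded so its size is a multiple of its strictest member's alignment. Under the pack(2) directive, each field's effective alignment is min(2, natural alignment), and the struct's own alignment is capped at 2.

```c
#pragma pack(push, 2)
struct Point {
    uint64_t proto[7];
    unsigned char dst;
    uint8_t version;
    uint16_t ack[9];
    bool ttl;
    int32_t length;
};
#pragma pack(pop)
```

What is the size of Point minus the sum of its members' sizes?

1

0..56  proto  (56B, 2-aligned)
56..57  dst  (1B, 1-aligned)
57..58  version  (1B, 1-aligned)
58..76  ack  (18B, 2-aligned)
76..77  ttl  (1B, 1-aligned)
77..78  -- padding (1B)
78..82  length  (4B, 2-aligned)
sizeof = 82, alignof = 2
data bytes 81, size 82 → padding 1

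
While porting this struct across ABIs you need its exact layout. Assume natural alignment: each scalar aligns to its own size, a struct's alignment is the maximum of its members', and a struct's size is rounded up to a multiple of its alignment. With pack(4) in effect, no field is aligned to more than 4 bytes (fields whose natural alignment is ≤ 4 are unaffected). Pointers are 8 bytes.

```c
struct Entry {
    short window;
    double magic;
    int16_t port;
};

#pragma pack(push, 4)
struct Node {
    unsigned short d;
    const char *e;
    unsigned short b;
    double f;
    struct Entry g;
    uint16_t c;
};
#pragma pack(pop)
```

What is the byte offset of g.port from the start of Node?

Entry: window at 0 (size 2, align 2) → ends 2; pad 6 to align 8 for magic; magic at 8 (size 8, align 8) → ends 16; port at 16 (size 2, align 2) → ends 18; tail pad 6 to reach multiple of 8; total 24 bytes, alignment 8
d at 0 (size 2, align 2) → ends 2
pad 2 to align 4 for e
e at 4 (size 8, align 4) → ends 12
b at 12 (size 2, align 2) → ends 14
pad 2 to align 4 for f
f at 16 (size 8, align 4) → ends 24
g at 24 (size 24, align 4) → ends 48
within Entry: port at 16
24 + 16 = 40

40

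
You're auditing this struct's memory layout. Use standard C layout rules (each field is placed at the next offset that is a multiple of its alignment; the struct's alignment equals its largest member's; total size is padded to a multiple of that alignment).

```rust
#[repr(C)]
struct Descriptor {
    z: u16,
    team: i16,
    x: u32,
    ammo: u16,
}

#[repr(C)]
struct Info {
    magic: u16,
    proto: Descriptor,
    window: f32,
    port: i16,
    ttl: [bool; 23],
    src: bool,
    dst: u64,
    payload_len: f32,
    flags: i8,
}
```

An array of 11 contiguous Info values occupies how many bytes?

704

Descriptor: @0: z [2B, align 2] → 2; @2: team [2B, align 2] → 4; @4: x [4B, align 4] → 8; @8: ammo [2B, align 2] → 10; +2 tail pad (align 4); size 12, align 4
@0: magic [2B, align 2] → 2
+2 pad (align 4)
@4: proto [12B, align 4] → 16
@16: window [4B, align 4] → 20
@20: port [2B, align 2] → 22
@22: ttl [23B, align 1] → 45
@45: src [1B, align 1] → 46
+2 pad (align 8)
@48: dst [8B, align 8] → 56
@56: payload_len [4B, align 4] → 60
@60: flags [1B, align 1] → 61
+3 tail pad (align 8)
size 64, align 8
array of 11: 11 × 64 = 704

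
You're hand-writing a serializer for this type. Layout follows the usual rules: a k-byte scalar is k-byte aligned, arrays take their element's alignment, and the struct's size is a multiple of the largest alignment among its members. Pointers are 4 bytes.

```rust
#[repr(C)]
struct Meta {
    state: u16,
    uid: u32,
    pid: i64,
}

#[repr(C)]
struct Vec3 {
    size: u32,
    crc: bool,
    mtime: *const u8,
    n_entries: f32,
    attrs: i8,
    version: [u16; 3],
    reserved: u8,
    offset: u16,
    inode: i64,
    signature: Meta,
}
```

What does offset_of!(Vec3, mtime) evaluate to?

Meta: 0..2  state  (2B, 2-aligned); 2..4  -- padding (2B); 4..8  uid  (4B, 4-aligned); 8..16  pid  (8B, 8-aligned); sizeof = 16, alignof = 8
0..4  size  (4B, 4-aligned)
4..5  crc  (1B, 1-aligned)
5..8  -- padding (3B)
8..12  mtime  (4B, 4-aligned)

8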